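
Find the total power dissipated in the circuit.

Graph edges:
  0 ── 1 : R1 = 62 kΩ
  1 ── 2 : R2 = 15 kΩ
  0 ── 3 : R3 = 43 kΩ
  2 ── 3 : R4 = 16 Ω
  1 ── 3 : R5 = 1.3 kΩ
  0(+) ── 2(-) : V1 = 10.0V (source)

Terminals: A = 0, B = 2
Nodal analysis, taking node 2 as the 0 V reference.
Source V1 fixes V_0 = 10 V.
KCL at each unknown node (sum of currents leaving = 0; resistances in Ω):
  Node 1: (V_1 - 10)/62000 + (V_1 - 0)/15000 + (V_1 - V_3)/1300 = 0
  Node 3: (V_3 - 10)/43000 + (V_3 - 0)/16 + (V_3 - V_1)/1300 = 0
Collecting terms (coefficients in siemens):
  0.000852·V_1 - 0.0007692·V_3 = 0.0001613
  0.06329·V_3 - 0.0007692·V_1 = 0.0002326
Determinant D = (0.000852)(0.06329) - (-0.0007692)(-0.0007692) = 0.00005334
V_1 = [(0.0001613)(0.06329) - (-0.0007692)(0.0002326)]/D = 0.1948 V
V_3 = [(0.000852)(0.0002326) - (0.0001613)(-0.0007692)]/D = 0.006041 V
Power in each resistor, P = (ΔV)²/R:
  P_R1 = (10 - 0.1948)²/62000 = 0.001551 W
  P_R2 = (0.1948 - 0)²/15000 = 0.000002529 W
  P_R3 = (10 - 0.006041)²/43000 = 0.002323 W
  P_R4 = (0 - 0.006041)²/16 = 0.000002281 W
  P_R5 = (0.1948 - 0.006041)²/1300 = 0.00002739 W
P_total = P_R1 + P_R2 + P_R3 + P_R4 + P_R5 = 0.003906 W

Final answer: 0.003906 W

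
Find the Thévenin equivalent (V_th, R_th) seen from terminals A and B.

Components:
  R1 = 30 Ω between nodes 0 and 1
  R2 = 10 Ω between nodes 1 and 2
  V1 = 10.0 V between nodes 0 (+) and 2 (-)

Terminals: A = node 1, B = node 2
Step 1 — V_th is the open-circuit voltage V_A - V_B (nothing connected across the terminals).
Nodal analysis, taking node 2 as the 0 V reference.
Source V1 fixes V_0 = 10 V.
KCL at each unknown node (sum of currents leaving = 0; resistances in Ω):
  Node 1: (V_1 - 10)/30 + (V_1 - 0)/10 = 0
Collecting terms: 0.1333 × V_1 = 0.3333  =>  V_1 = 2.5 V
V_th = V_1 - V_2 = 2.5 - 0 = 2.5 V
Step 2 — R_th: zero the source — replace V1 by a short circuit (node 2 merges into node 0) — and find the resistance seen between A (node 1) and B (node 0).
Reduce the network between node 1 (A) and node 0 (B) by series/parallel combination:
  Rp1 = R1 ‖ R2 (parallel, both between nodes 0 and 1) = 1/(1/30 + 1/10) = 7.5 Ω
R_th = 7.5 Ω

Final answer: V_th = 2.5 V, R_th = 7.5 Ω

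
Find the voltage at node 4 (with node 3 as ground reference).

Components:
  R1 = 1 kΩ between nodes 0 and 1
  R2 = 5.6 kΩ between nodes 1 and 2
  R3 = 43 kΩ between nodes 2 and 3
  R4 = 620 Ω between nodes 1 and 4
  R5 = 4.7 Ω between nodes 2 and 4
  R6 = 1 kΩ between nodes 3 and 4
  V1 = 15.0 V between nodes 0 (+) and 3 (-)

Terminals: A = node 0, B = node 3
Nodal analysis, taking node 3 as the 0 V reference.
Source V1 fixes V_0 = 15 V.
KCL at each unknown node (sum of currents leaving = 0; resistances in Ω):
  Node 1: (V_1 - 15)/1000 + (V_1 - V_2)/5600 + (V_1 - V_4)/620 = 0
  Node 2: (V_2 - V_1)/5600 + (V_2 - 0)/43000 + (V_2 - V_4)/4.7 = 0
  Node 4: (V_4 - V_1)/620 + (V_4 - V_2)/4.7 + (V_4 - 0)/1000 = 0
Collecting terms (coefficients in siemens):
  0.002791·V_1 - 0.0001786·V_2 - 0.001613·V_4 = 0.015
  0.213·V_2 - 0.0001786·V_1 - 0.2128·V_4 = 0
  0.2154·V_4 - 0.001613·V_1 - 0.2128·V_2 = 0
Solving these 3 simultaneous equations (Gaussian elimination) gives:
  V_1 = 9.084 V, V_2 = 5.784 V, V_4 = 5.781 V
The requested potential is V_4 = 5.781 V.

Final answer: V_4 = 5.781 V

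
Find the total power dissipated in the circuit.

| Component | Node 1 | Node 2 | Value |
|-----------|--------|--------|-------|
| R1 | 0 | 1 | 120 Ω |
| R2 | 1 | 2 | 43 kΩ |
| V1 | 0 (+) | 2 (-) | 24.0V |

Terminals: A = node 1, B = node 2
Nodal analysis, taking node 2 as the 0 V reference.
Source V1 fixes V_0 = 24 V.
KCL at each unknown node (sum of currents leaving = 0; resistances in Ω):
  Node 1: (V_1 - 24)/120 + (V_1 - 0)/43000 = 0
Collecting terms: 0.008357 × V_1 = 0.2  =>  V_1 = 23.93 V
Power in each resistor, P = (ΔV)²/R:
  P_R1 = (24 - 23.93)²/120 = 0.00003717 W
  P_R2 = (23.93 - 0)²/43000 = 0.01332 W
P_total = P_R1 + P_R2 = 0.01336 W

Final answer: 0.01336 W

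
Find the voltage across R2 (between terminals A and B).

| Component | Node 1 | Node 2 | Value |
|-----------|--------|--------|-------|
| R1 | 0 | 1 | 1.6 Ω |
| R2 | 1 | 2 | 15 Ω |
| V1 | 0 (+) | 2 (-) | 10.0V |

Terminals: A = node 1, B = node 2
R1 and R2 are in series across V1 (node 0 → node 1 → node 2), and the output A–B is taken across R2, so this is a voltage divider.
Series current: I = V1/(R1 + R2) = 10/(1.6 + 15) = 10/16.6 = 0.6024 A
V_R2 = I × R2 = V1 × R2/(R1 + R2) = 10 × 15/16.6 = 9.036 V

Final answer: 9.036 V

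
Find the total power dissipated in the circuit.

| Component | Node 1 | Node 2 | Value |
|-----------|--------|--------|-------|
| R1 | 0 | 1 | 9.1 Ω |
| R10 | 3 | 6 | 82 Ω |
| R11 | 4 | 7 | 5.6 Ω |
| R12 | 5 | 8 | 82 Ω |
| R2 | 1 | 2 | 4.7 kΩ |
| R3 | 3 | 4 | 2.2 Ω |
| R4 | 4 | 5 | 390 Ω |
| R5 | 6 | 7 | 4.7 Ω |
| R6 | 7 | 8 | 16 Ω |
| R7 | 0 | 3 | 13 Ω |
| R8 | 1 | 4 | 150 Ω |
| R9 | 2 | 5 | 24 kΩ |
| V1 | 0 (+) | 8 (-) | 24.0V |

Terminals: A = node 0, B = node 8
Nodal analysis, taking node 8 as the 0 V reference.
Source V1 fixes V_0 = 24 V.
KCL at each unknown node (sum of currents leaving = 0; resistances in Ω):
  Node 1: (V_1 - 24)/9.1 + (V_1 - V_2)/4700 + (V_1 - V_4)/150 = 0
  Node 2: (V_2 - V_1)/4700 + (V_2 - V_5)/24000 = 0
  Node 3: (V_3 - V_4)/2.2 + (V_3 - 24)/13 + (V_3 - V_6)/82 = 0
  Node 4: (V_4 - V_3)/2.2 + (V_4 - V_5)/390 + (V_4 - V_1)/150 + (V_4 - V_7)/5.6 = 0
  Node 5: (V_5 - V_4)/390 + (V_5 - V_2)/24000 + (V_5 - 0)/82 = 0
  Node 6: (V_6 - V_7)/4.7 + (V_6 - V_3)/82 = 0
  Node 7: (V_7 - V_6)/4.7 + (V_7 - 0)/16 + (V_7 - V_4)/5.6 = 0
Collecting terms (coefficients in siemens):
  0.1168·V_1 - 0.0002128·V_2 - 0.006667·V_4 = 2.637
  0.0002544·V_2 - 0.0002128·V_1 - 0.00004167·V_5 = 0
  0.5437·V_3 - 0.4545·V_4 - 0.0122·V_6 = 1.846
  0.6423·V_4 - 0.006667·V_1 - 0.4545·V_3 - 0.002564·V_5 - 0.1786·V_7 = 0
  0.0148·V_5 - 0.00004167·V_2 - 0.002564·V_4 = 0
  0.225·V_6 - 0.0122·V_3 - 0.2128·V_7 = 0
  0.4538·V_7 - 0.1786·V_4 - 0.2128·V_6 = 0
Solving these 7 simultaneous equations (Gaussian elimination) gives:
  V_1 = 23.44 V, V_2 = 20.02 V, V_3 = 15.6 V, V_4 = 14.3 V
  V_5 = 2.534 V, V_6 = 11.08 V, V_7 = 10.82 V
Power in each resistor, P = (ΔV)²/R:
  P_R1 = (24 - 23.44)²/9.1 = 0.03456 W
  P_R2 = (23.44 - 20.02)²/4700 = 0.002494 W
  P_R3 = (15.6 - 14.3)²/2.2 = 0.7676 W
  P_R4 = (14.3 - 2.534)²/390 = 0.3552 W
  P_R5 = (11.08 - 10.82)²/4.7 = 0.01428 W
  P_R6 = (10.82 - 0)²/16 = 7.323 W
  P_R7 = (24 - 15.6)²/13 = 5.422 W
  P_R8 = (23.44 - 14.3)²/150 = 0.5563 W
  P_R9 = (20.02 - 2.534)²/24000 = 0.01273 W
  P_R10 = (15.6 - 11.08)²/82 = 0.2492 W
  P_R11 = (14.3 - 10.82)²/5.6 = 2.163 W
  P_R12 = (2.534 - 0)²/82 = 0.07834 W
P_total = P_R1 + P_R2 + P_R3 + P_R4 + P_R5 + P_R6 + P_R7 + P_R8 + P_R9 + P_R10 + P_R11 + P_R12 = 16.98 W

Final answer: 16.98 W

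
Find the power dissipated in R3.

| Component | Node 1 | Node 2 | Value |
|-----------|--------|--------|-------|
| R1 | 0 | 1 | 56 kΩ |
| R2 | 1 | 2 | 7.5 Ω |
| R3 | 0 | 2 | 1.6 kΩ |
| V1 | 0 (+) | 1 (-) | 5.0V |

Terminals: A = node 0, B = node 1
Nodal analysis, taking node 1 as the 0 V reference.
Source V1 fixes V_0 = 5 V.
KCL at each unknown node (sum of currents leaving = 0; resistances in Ω):
  Node 2: (V_2 - 0)/7.5 + (V_2 - 5)/1600 = 0
Collecting terms: 0.134 × V_2 = 0.003125  =>  V_2 = 0.02333 V
I_R3 = (V_0 - V_2)/R3 = (5 - 0.02333)/1600 = 0.00311 A
P_R3 = I_R3² × R3 = (0.00311)² × 1600 = 0.01548 W

Final answer: 0.01548 W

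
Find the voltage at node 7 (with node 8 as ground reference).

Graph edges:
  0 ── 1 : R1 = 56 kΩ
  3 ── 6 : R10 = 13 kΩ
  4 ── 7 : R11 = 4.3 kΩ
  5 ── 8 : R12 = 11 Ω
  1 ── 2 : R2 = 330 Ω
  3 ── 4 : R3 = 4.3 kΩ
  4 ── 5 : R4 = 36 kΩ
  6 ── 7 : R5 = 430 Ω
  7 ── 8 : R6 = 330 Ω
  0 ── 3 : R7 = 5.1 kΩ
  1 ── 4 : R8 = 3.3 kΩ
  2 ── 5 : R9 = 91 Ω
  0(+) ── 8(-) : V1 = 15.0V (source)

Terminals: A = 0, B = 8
Nodal analysis, taking node 8 as the 0 V reference.
Source V1 fixes V_0 = 15 V.
KCL at each unknown node (sum of currents leaving = 0; resistances in Ω):
  Node 1: (V_1 - 15)/56000 + (V_1 - V_2)/330 + (V_1 - V_4)/3300 = 0
  Node 2: (V_2 - V_1)/330 + (V_2 - V_5)/91 = 0
  Node 3: (V_3 - V_4)/4300 + (V_3 - 15)/5100 + (V_3 - V_6)/13000 = 0
  Node 4: (V_4 - V_3)/4300 + (V_4 - V_5)/36000 + (V_4 - V_1)/3300 + (V_4 - V_7)/4300 = 0
  Node 5: (V_5 - V_4)/36000 + (V_5 - V_2)/91 + (V_5 - 0)/11 = 0
  Node 6: (V_6 - V_7)/430 + (V_6 - V_3)/13000 = 0
  Node 7: (V_7 - V_6)/430 + (V_7 - 0)/330 + (V_7 - V_4)/4300 = 0
Collecting terms (coefficients in siemens):
  0.003351·V_1 - 0.00303·V_2 - 0.000303·V_4 = 0.0002679
  0.01402·V_2 - 0.00303·V_1 - 0.01099·V_5 = 0
  0.0005056·V_3 - 0.0002326·V_4 - 0.00007692·V_6 = 0.002941
  0.0007959·V_4 - 0.000303·V_1 - 0.0002326·V_3 - 0.00002778·V_5 - 0.0002326·V_7 = 0
  0.1019·V_5 - 0.01099·V_2 - 0.00002778·V_4 = 0
  0.002403·V_6 - 0.00007692·V_3 - 0.002326·V_7 = 0
  0.005588·V_7 - 0.0002326·V_4 - 0.002326·V_6 = 0
Solving these 7 simultaneous equations (Gaussian elimination) gives:
  V_1 = 0.3615 V, V_2 = 0.08589 V, V_3 = 6.935 V, V_4 = 2.255 V
  V_5 = 0.009874 V, V_6 = 0.5239 V, V_7 = 0.3119 V
The requested potential is V_7 = 0.3119 V.

Final answer: V_7 = 0.3119 V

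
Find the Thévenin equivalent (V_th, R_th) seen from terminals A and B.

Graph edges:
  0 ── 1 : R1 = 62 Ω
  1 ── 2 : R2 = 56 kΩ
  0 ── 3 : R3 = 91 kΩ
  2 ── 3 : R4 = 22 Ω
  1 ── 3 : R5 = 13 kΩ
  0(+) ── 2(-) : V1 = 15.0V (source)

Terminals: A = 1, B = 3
Step 1 — V_th is the open-circuit voltage V_A - V_B (nothing connected across the terminals).
Nodal analysis, taking node 2 as the 0 V reference.
Source V1 fixes V_0 = 15 V.
KCL at each unknown node (sum of currents leaving = 0; resistances in Ω):
  Node 1: (V_1 - 15)/62 + (V_1 - 0)/56000 + (V_1 - V_3)/13000 = 0
  Node 3: (V_3 - 15)/91000 + (V_3 - 0)/22 + (V_3 - V_1)/13000 = 0
Collecting terms (coefficients in siemens):
  0.01622·V_1 - 0.00007692·V_3 = 0.2419
  0.04554·V_3 - 0.00007692·V_1 = 0.0001648
Determinant D = (0.01622)(0.04554) - (-0.00007692)(-0.00007692) = 0.0007389
V_1 = [(0.2419)(0.04554) - (-0.00007692)(0.0001648)]/D = 14.91 V
V_3 = [(0.01622)(0.0001648) - (0.2419)(-0.00007692)]/D = 0.02881 V
V_th = V_1 - V_3 = 14.91 - 0.02881 = 14.88 V
Step 2 — R_th: zero the source — replace V1 by a short circuit (node 2 merges into node 0) — and find the resistance seen between A (node 1) and B (node 3).
Reduce the network between node 1 (A) and node 3 (B) by series/parallel combination:
  Rp1 = R1 ‖ R2 (parallel, both between nodes 0 and 1) = 1/(1/62 + 1/56000) = 61.93 Ω
  Rp2 = R3 ‖ R4 (parallel, both between nodes 0 and 3) = 1/(1/91000 + 1/22) = 21.99 Ω
  Rs1 = Rp1 + Rp2 (series, joined only at node 0) = 61.93 + 21.99 = 83.93 Ω
  Rp3 = R5 ‖ Rs1 (parallel, both between nodes 1 and 3) = 1/(1/13000 + 1/83.93) = 83.39 Ω
R_th = 83.39 Ω

Final answer: V_th = 14.88 V, R_th = 83.39 Ω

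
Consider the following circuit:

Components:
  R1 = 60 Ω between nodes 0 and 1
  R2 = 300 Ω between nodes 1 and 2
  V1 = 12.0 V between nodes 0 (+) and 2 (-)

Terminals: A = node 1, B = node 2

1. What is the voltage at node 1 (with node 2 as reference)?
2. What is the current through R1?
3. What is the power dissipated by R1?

Nodal analysis, taking node 2 as the 0 V reference.
Source V1 fixes V_0 = 12 V.
KCL at each unknown node (sum of currents leaving = 0; resistances in Ω):
  Node 1: (V_1 - 12)/60 + (V_1 - 0)/300 = 0
Collecting terms: 0.02 × V_1 = 0.2  =>  V_1 = 10 V
Part 1:
  Read off the nodal solution: V_1 = 10 V
Part 2:
  I_R1 = (V_0 - V_1)/R1 = (12 - 10)/60 = 0.03333 A
  Magnitude: I_R1 = 0.03333 A
Part 3:
  I_R1 = (V_0 - V_1)/R1 = (12 - 10)/60 = 0.03333 A
  P_R1 = I_R1² × R1 = (0.03333)² × 60 = 0.06667 W

Final answers:
1. V_1 = 10 V
2. I_R1 = 0.03333 A
3. P_R1 = 0.06667 W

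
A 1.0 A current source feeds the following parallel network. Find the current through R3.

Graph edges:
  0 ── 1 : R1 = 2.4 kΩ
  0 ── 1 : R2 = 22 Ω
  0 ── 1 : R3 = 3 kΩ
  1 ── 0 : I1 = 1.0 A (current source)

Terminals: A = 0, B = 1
All resistors sit directly between nodes 0 and 1, so they are in parallel and share one voltage V; the full source current 1 A splits among them.
1/R_par = 1/2400 + 1/22 + 1/3000 = 0.0462 S  =>  R_par = 21.64 Ω
V = I × R_par = 1 × 21.64 = 21.64 V
I_R3 = V/R3 = 21.64/3000 = 0.007214 A

Final answer: 0.007214 A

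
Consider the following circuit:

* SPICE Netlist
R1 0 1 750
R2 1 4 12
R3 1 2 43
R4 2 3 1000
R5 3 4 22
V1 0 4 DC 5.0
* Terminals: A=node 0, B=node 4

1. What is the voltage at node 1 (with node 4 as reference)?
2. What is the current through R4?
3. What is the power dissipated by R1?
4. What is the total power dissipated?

Nodal analysis, taking node 4 as the 0 V reference.
Source V1 fixes V_0 = 5 V.
KCL at each unknown node (sum of currents leaving = 0; resistances in Ω):
  Node 1: (V_1 - 5)/750 + (V_1 - 0)/12 + (V_1 - V_2)/43 = 0
  Node 2: (V_2 - V_1)/43 + (V_2 - V_3)/1000 = 0
  Node 3: (V_3 - V_2)/1000 + (V_3 - 0)/22 = 0
Collecting terms (coefficients in siemens):
  0.1079·V_1 - 0.02326·V_2 = 0.006667
  0.02426·V_2 - 0.02326·V_1 - 0.001·V_3 = 0
  0.04645·V_3 - 0.001·V_2 = 0
Solving these 3 simultaneous equations (Gaussian elimination) gives:
  V_1 = 0.07788 V, V_2 = 0.07473 V, V_3 = 0.001609 V
Part 1:
  Read off the nodal solution: V_1 = 0.07788 V
Part 2:
  I_R4 = (V_2 - V_3)/R4 = (0.07473 - 0.001609)/1000 = 0.00007312 A
  Magnitude: I_R4 = 0.00007312 A
Part 3:
  I_R1 = (V_0 - V_1)/R1 = (5 - 0.07788)/750 = 0.006563 A
  P_R1 = I_R1² × R1 = (0.006563)² × 750 = 0.0323 W
Part 4:
  Power in each resistor, P = (ΔV)²/R:
    P_R1 = (5 - 0.07788)²/750 = 0.0323 W
    P_R2 = (0.07788 - 0)²/12 = 0.0005054 W
    P_R3 = (0.07788 - 0.07473)²/43 = 0.0000002299 W
    P_R4 = (0.07473 - 0.001609)²/1000 = 0.000005347 W
    P_R5 = (0.001609 - 0)²/22 = 0.0000001176 W
  P_total = P_R1 + P_R2 + P_R3 + P_R4 + P_R5 = 0.03281 W

Final answers:
1. V_1 = 0.07788 V
2. I_R4 = 7.312e-05 A
3. P_R1 = 0.0323 W
4. P_total = 0.03281 W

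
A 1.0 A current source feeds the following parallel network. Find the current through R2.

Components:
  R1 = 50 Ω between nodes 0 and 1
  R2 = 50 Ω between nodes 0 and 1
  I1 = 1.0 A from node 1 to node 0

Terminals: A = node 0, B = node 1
All resistors sit directly between nodes 0 and 1, so they are in parallel and share one voltage V; the full source current 1 A splits among them.
1/R_par = 1/50 + 1/50 = 0.04 S  =>  R_par = 25 Ω
V = I × R_par = 1 × 25 = 25 V
I_R2 = V/R2 = 25/50 = 0.5 A

Final answer: 0.5 A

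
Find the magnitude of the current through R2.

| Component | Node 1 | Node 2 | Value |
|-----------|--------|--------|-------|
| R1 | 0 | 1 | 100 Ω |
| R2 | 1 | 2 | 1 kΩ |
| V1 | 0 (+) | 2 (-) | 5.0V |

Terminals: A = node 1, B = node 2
Nodal analysis, taking node 2 as the 0 V reference.
Source V1 fixes V_0 = 5 V.
KCL at each unknown node (sum of currents leaving = 0; resistances in Ω):
  Node 1: (V_1 - 5)/100 + (V_1 - 0)/1000 = 0
Collecting terms: 0.011 × V_1 = 0.05  =>  V_1 = 4.545 V
I_R2 = (V_1 - V_2)/R2 = (4.545 - 0)/1000 = 0.004545 A
|I_R2| = 0.004545 A

Final answer: |I_R2| = 0.004545 A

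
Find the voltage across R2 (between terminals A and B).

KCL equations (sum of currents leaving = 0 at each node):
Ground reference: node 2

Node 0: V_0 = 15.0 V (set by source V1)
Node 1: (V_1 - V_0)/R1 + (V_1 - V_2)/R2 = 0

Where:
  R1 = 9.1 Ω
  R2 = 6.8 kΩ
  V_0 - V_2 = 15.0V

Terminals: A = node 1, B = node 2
R1 and R2 are in series across V1 (node 0 → node 1 → node 2), and the output A–B is taken across R2, so this is a voltage divider.
Series current: I = V1/(R1 + R2) = 15/(9.1 + 6800) = 15/6809 = 0.002203 A
V_R2 = I × R2 = V1 × R2/(R1 + R2) = 15 × 6800/6809 = 14.98 V

Final answer: 14.98 V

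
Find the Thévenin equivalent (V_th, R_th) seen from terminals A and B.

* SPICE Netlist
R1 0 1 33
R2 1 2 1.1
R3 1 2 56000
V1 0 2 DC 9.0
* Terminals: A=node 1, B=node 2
Step 1 — V_th is the open-circuit voltage V_A - V_B (nothing connected across the terminals).
Nodal analysis, taking node 2 as the 0 V reference.
Source V1 fixes V_0 = 9 V.
KCL at each unknown node (sum of currents leaving = 0; resistances in Ω):
  Node 1: (V_1 - 9)/33 + (V_1 - 0)/1.1 + (V_1 - 0)/56000 = 0
Collecting terms: 0.9394 × V_1 = 0.2727  =>  V_1 = 0.2903 V
V_th = V_1 - V_2 = 0.2903 - 0 = 0.2903 V
Step 2 — R_th: zero the source — replace V1 by a short circuit (node 2 merges into node 0) — and find the resistance seen between A (node 1) and B (node 0).
Reduce the network between node 1 (A) and node 0 (B) by series/parallel combination:
  Rp1 = R1 ‖ R2 ‖ R3 (parallel, all between nodes 0 and 1) = 1/(1/33 + 1/1.1 + 1/56000) = 1.064 Ω
R_th = 1.064 Ω

Final answer: V_th = 0.2903 V, R_th = 1.064 Ω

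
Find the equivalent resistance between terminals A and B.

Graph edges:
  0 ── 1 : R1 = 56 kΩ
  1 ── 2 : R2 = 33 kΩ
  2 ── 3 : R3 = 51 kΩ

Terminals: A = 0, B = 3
Reduce the network between node 0 (A) and node 3 (B) by series/parallel combination:
  Rs1 = R1 + R2 (series, joined only at node 1) = 56000 + 33000 = 89000 Ω
  Rs2 = R3 + Rs1 (series, joined only at node 2) = 51000 + 89000 = 140000 Ω
R_eq = 140 kΩ

Final answer: 140 kΩ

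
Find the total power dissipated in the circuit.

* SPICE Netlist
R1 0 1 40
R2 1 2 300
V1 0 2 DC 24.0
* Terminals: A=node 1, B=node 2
Nodal analysis, taking node 2 as the 0 V reference.
Source V1 fixes V_0 = 24 V.
KCL at each unknown node (sum of currents leaving = 0; resistances in Ω):
  Node 1: (V_1 - 24)/40 + (V_1 - 0)/300 = 0
Collecting terms: 0.02833 × V_1 = 0.6  =>  V_1 = 21.18 V
Power in each resistor, P = (ΔV)²/R:
  P_R1 = (24 - 21.18)²/40 = 0.1993 W
  P_R2 = (21.18 - 0)²/300 = 1.495 W
P_total = P_R1 + P_R2 = 1.694 W

Final answer: 1.694 W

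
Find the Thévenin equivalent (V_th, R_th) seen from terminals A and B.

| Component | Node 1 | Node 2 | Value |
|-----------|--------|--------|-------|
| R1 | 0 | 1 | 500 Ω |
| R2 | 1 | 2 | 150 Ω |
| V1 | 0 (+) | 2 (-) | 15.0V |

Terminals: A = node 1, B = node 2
Step 1 — V_th is the open-circuit voltage V_A - V_B (nothing connected across the terminals).
Nodal analysis, taking node 2 as the 0 V reference.
Source V1 fixes V_0 = 15 V.
KCL at each unknown node (sum of currents leaving = 0; resistances in Ω):
  Node 1: (V_1 - 15)/500 + (V_1 - 0)/150 = 0
Collecting terms: 0.008667 × V_1 = 0.03  =>  V_1 = 3.462 V
V_th = V_1 - V_2 = 3.462 - 0 = 3.462 V
Step 2 — R_th: zero the source — replace V1 by a short circuit (node 2 merges into node 0) — and find the resistance seen between A (node 1) and B (node 0).
Reduce the network between node 1 (A) and node 0 (B) by series/parallel combination:
  Rp1 = R1 ‖ R2 (parallel, both between nodes 0 and 1) = 1/(1/500 + 1/150) = 115.4 Ω
R_th = 115.4 Ω

Final answer: V_th = 3.462 V, R_th = 115.4 Ω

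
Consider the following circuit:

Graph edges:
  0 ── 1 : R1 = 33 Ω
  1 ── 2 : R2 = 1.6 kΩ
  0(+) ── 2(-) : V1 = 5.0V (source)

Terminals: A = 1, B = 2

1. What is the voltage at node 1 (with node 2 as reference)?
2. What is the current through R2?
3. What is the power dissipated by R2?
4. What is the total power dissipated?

Nodal analysis, taking node 2 as the 0 V reference.
Source V1 fixes V_0 = 5 V.
KCL at each unknown node (sum of currents leaving = 0; resistances in Ω):
  Node 1: (V_1 - 5)/33 + (V_1 - 0)/1600 = 0
Collecting terms: 0.03093 × V_1 = 0.1515  =>  V_1 = 4.899 V
Part 1:
  Read off the nodal solution: V_1 = 4.899 V
Part 2:
  I_R2 = (V_1 - V_2)/R2 = (4.899 - 0)/1600 = 0.003062 A
  Magnitude: I_R2 = 0.003062 A
Part 3:
  I_R2 = (V_1 - V_2)/R2 = (4.899 - 0)/1600 = 0.003062 A
  P_R2 = I_R2² × R2 = (0.003062)² × 1600 = 0.015 W
Part 4:
  Power in each resistor, P = (ΔV)²/R:
    P_R1 = (5 - 4.899)²/33 = 0.0003094 W
    P_R2 = (4.899 - 0)²/1600 = 0.015 W
  P_total = P_R1 + P_R2 = 0.01531 W

Final answers:
1. V_1 = 4.899 V
2. I_R2 = 0.003062 A
3. P_R2 = 0.015 W
4. P_total = 0.01531 W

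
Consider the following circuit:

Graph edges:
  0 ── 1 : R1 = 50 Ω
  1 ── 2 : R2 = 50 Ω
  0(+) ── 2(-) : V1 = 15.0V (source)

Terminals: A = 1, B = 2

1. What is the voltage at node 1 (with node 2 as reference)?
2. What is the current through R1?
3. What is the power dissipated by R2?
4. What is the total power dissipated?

Nodal analysis, taking node 2 as the 0 V reference.
Source V1 fixes V_0 = 15 V.
KCL at each unknown node (sum of currents leaving = 0; resistances in Ω):
  Node 1: (V_1 - 15)/50 + (V_1 - 0)/50 = 0
Collecting terms: 0.04 × V_1 = 0.3  =>  V_1 = 7.5 V
Part 1:
  Read off the nodal solution: V_1 = 7.5 V
Part 2:
  I_R1 = (V_0 - V_1)/R1 = (15 - 7.5)/50 = 0.15 A
  Magnitude: I_R1 = 0.15 A
Part 3:
  I_R2 = (V_1 - V_2)/R2 = (7.5 - 0)/50 = 0.15 A
  P_R2 = I_R2² × R2 = (0.15)² × 50 = 1.125 W
Part 4:
  Power in each resistor, P = (ΔV)²/R:
    P_R1 = (15 - 7.5)²/50 = 1.125 W
    P_R2 = (7.5 - 0)²/50 = 1.125 W
  P_total = P_R1 + P_R2 = 2.25 W

Final answers:
1. V_1 = 7.5 V
2. I_R1 = 0.15 A
3. P_R2 = 1.125 W
4. P_total = 2.25 W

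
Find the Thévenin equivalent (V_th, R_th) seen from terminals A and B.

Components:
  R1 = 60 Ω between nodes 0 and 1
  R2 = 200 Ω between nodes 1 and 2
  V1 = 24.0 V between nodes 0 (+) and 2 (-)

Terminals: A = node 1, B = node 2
Step 1 — V_th is the open-circuit voltage V_A - V_B (nothing connected across the terminals).
Nodal analysis, taking node 2 as the 0 V reference.
Source V1 fixes V_0 = 24 V.
KCL at each unknown node (sum of currents leaving = 0; resistances in Ω):
  Node 1: (V_1 - 24)/60 + (V_1 - 0)/200 = 0
Collecting terms: 0.02167 × V_1 = 0.4  =>  V_1 = 18.46 V
V_th = V_1 - V_2 = 18.46 - 0 = 18.46 V
Step 2 — R_th: zero the source — replace V1 by a short circuit (node 2 merges into node 0) — and find the resistance seen between A (node 1) and B (node 0).
Reduce the network between node 1 (A) and node 0 (B) by series/parallel combination:
  Rp1 = R1 ‖ R2 (parallel, both between nodes 0 and 1) = 1/(1/60 + 1/200) = 46.15 Ω
R_th = 46.15 Ω

Final answer: V_th = 18.46 V, R_th = 46.15 Ω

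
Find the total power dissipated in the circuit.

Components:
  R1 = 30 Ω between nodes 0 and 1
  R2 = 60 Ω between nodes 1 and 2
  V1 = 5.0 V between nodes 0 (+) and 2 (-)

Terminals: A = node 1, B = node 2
Nodal analysis, taking node 2 as the 0 V reference.
Source V1 fixes V_0 = 5 V.
KCL at each unknown node (sum of currents leaving = 0; resistances in Ω):
  Node 1: (V_1 - 5)/30 + (V_1 - 0)/60 = 0
Collecting terms: 0.05 × V_1 = 0.1667  =>  V_1 = 3.333 V
Power in each resistor, P = (ΔV)²/R:
  P_R1 = (5 - 3.333)²/30 = 0.09259 W
  P_R2 = (3.333 - 0)²/60 = 0.1852 W
P_total = P_R1 + P_R2 = 0.2778 W

Final answer: 0.2778 W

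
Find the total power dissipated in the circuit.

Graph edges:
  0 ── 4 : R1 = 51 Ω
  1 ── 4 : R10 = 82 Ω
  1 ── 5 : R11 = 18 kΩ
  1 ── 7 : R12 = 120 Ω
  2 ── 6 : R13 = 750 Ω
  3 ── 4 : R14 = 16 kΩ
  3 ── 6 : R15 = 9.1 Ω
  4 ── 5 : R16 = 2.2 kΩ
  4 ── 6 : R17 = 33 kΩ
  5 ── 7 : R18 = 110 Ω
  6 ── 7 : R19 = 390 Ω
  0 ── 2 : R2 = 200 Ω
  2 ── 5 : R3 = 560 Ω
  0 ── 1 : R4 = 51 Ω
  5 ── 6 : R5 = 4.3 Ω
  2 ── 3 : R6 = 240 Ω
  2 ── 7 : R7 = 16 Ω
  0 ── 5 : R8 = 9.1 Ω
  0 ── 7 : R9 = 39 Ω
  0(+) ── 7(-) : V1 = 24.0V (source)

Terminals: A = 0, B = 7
Nodal analysis, taking node 7 as the 0 V reference.
Source V1 fixes V_0 = 24 V.
KCL at each unknown node (sum of currents leaving = 0; resistances in Ω):
  Node 1: (V_1 - 24)/51 + (V_1 - V_4)/82 + (V_1 - V_5)/18000 + (V_1 - 0)/120 = 0
  Node 2: (V_2 - 24)/200 + (V_2 - V_5)/560 + (V_2 - V_3)/240 + (V_2 - 0)/16 + (V_2 - V_6)/750 = 0
  Node 3: (V_3 - V_2)/240 + (V_3 - V_4)/16000 + (V_3 - V_6)/9.1 = 0
  Node 4: (V_4 - 24)/51 + (V_4 - V_1)/82 + (V_4 - V_3)/16000 + (V_4 - V_5)/2200 + (V_4 - V_6)/33000 = 0
  Node 5: (V_5 - V_2)/560 + (V_5 - V_6)/4.3 + (V_5 - 24)/9.1 + (V_5 - V_1)/18000 + (V_5 - V_4)/2200 + (V_5 - 0)/110 = 0
  Node 6: (V_6 - V_5)/4.3 + (V_6 - V_2)/750 + (V_6 - V_3)/9.1 + (V_6 - V_4)/33000 + (V_6 - 0)/390 = 0
Collecting terms (coefficients in siemens):
  0.04019·V_1 - 0.0122·V_4 - 0.00005556·V_5 = 0.4706
  0.07479·V_2 - 0.004167·V_3 - 0.001786·V_5 - 0.001333·V_6 = 0.12
  0.1141·V_3 - 0.004167·V_2 - 0.0000625·V_4 - 0.1099·V_6 = 0
  0.03235·V_4 - 0.0122·V_1 - 0.0000625·V_3 - 0.0004545·V_5 - 0.0000303·V_6 = 0.4706
  0.3538·V_5 - 0.00005556·V_1 - 0.001786·V_2 - 0.0004545·V_4 - 0.2326·V_6 = 2.637
  0.3464·V_6 - 0.001333·V_2 - 0.1099·V_3 - 0.0000303·V_4 - 0.2326·V_5 = 0
Solving these 6 simultaneous equations (Gaussian elimination) gives:
  V_1 = 18.36 V, V_2 = 3.546 V, V_3 = 19.53 V, V_4 = 21.81 V
  V_5 = 20.73 V, V_6 = 20.13 V
Power in each resistor, P = (ΔV)²/R:
  P_R1 = (24 - 21.81)²/51 = 0.09367 W
  P_R2 = (24 - 3.546)²/200 = 2.092 W
  P_R3 = (3.546 - 20.73)²/560 = 0.5275 W
  P_R4 = (24 - 18.36)²/51 = 0.6246 W
  P_R5 = (20.73 - 20.13)²/4.3 = 0.08443 W
  P_R6 = (3.546 - 19.53)²/240 = 1.064 W
  P_R7 = (3.546 - 0)²/16 = 0.7861 W
  P_R8 = (24 - 20.73)²/9.1 = 1.172 W
  P_R9 = (24 - 0)²/39 = 14.77 W
  P_R10 = (18.36 - 21.81)²/82 = 0.1458 W
  P_R11 = (18.36 - 20.73)²/18000 = 0.000314 W
  P_R12 = (18.36 - 0)²/120 = 2.808 W
  P_R13 = (3.546 - 20.13)²/750 = 0.3667 W
  P_R14 = (19.53 - 21.81)²/16000 = 0.0003271 W
  P_R15 = (19.53 - 20.13)²/9.1 = 0.04017 W
  P_R16 = (21.81 - 20.73)²/2200 = 0.0005308 W
  P_R17 = (21.81 - 20.13)²/33000 = 0.00008585 W
  P_R18 = (20.73 - 0)²/110 = 3.908 W
  P_R19 = (20.13 - 0)²/390 = 1.039 W
P_total = P_R1 + P_R2 + P_R3 + P_R4 + P_R5 + P_R6 + P_R7 + P_R8 + P_R9 + P_R10 + P_R11 + P_R12 + P_R13 + P_R14 + P_R15 + P_R16 + P_R17 + P_R18 + P_R19 = 29.52 W

Final answer: 29.52 W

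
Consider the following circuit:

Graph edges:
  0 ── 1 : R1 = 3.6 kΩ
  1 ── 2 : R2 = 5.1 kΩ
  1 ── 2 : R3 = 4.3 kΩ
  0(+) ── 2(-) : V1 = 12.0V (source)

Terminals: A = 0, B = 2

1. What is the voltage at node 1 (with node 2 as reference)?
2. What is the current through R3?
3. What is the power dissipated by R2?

Nodal analysis, taking node 2 as the 0 V reference.
Source V1 fixes V_0 = 12 V.
KCL at each unknown node (sum of currents leaving = 0; resistances in Ω):
  Node 1: (V_1 - 12)/3600 + (V_1 - 0)/5100 + (V_1 - 0)/4300 = 0
Collecting terms: 0.0007064 × V_1 = 0.003333  =>  V_1 = 4.719 V
Part 1:
  Read off the nodal solution: V_1 = 4.719 V
Part 2:
  I_R3 = (V_1 - V_2)/R3 = (4.719 - 0)/4300 = 0.001097 A
  Magnitude: I_R3 = 0.001097 A
Part 3:
  I_R2 = (V_1 - V_2)/R2 = (4.719 - 0)/5100 = 0.0009252 A
  P_R2 = I_R2² × R2 = (0.0009252)² × 5100 = 0.004366 W

Final answers:
1. V_1 = 4.719 V
2. I_R3 = 0.001097 A
3. P_R2 = 0.004366 W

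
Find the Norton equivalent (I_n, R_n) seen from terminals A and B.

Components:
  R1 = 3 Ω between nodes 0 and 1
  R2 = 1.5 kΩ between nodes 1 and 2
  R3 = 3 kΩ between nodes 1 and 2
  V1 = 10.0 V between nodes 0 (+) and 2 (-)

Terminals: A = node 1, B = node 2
Find the Thévenin equivalent first; then I_n = V_th/R_th and R_n = R_th.
Step 1 — V_th is the open-circuit voltage V_A - V_B (nothing connected across the terminals).
Nodal analysis, taking node 2 as the 0 V reference.
Source V1 fixes V_0 = 10 V.
KCL at each unknown node (sum of currents leaving = 0; resistances in Ω):
  Node 1: (V_1 - 10)/3 + (V_1 - 0)/1500 + (V_1 - 0)/3000 = 0
Collecting terms: 0.3343 × V_1 = 3.333  =>  V_1 = 9.97 V
V_th = V_1 - V_2 = 9.97 - 0 = 9.97 V
Step 2 — R_th: zero the source — replace V1 by a short circuit (node 2 merges into node 0) — and find the resistance seen between A (node 1) and B (node 0).
Reduce the network between node 1 (A) and node 0 (B) by series/parallel combination:
  Rp1 = R1 ‖ R2 ‖ R3 (parallel, all between nodes 0 and 1) = 1/(1/3 + 1/1500 + 1/3000) = 2.991 Ω
R_th = 2.991 Ω
I_n = V_th/R_th = 9.97/2.991 = 3.333 A, and R_n = R_th = 2.991 Ω

Final answer: I_n = 3.333 A, R_n = 2.991 Ω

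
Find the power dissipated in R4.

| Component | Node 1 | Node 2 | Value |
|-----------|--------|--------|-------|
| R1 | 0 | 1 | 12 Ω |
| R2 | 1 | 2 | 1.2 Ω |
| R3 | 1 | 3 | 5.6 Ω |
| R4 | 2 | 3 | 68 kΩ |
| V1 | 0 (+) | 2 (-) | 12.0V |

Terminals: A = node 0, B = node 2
Nodal analysis, taking node 2 as the 0 V reference.
Source V1 fixes V_0 = 12 V.
KCL at each unknown node (sum of currents leaving = 0; resistances in Ω):
  Node 1: (V_1 - 12)/12 + (V_1 - 0)/1.2 + (V_1 - V_3)/5.6 = 0
  Node 3: (V_3 - V_1)/5.6 + (V_3 - 0)/68000 = 0
Collecting terms (coefficients in siemens):
  1.095·V_1 - 0.1786·V_3 = 1
  0.1786·V_3 - 0.1786·V_1 = 0
Determinant D = (1.095)(0.1786) - (-0.1786)(-0.1786) = 0.1637
V_1 = [(1)(0.1786) - (-0.1786)(0)]/D = 1.091 V
V_3 = [(1.095)(0) - (1)(-0.1786)]/D = 1.091 V
I_R4 = (V_2 - V_3)/R4 = (0 - 1.091)/68000 = -0.00001604 A
P_R4 = I_R4² × R4 = (-0.00001604)² × 68000 = 0.0000175 W

Final answer: 1.75e-05 W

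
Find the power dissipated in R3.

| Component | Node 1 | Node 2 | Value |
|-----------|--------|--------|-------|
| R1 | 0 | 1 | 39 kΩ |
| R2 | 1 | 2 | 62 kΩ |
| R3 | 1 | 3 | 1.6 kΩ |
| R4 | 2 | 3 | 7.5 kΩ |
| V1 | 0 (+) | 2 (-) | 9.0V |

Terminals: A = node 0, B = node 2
Nodal analysis, taking node 2 as the 0 V reference.
Source V1 fixes V_0 = 9 V.
KCL at each unknown node (sum of currents leaving = 0; resistances in Ω):
  Node 1: (V_1 - 9)/39000 + (V_1 - 0)/62000 + (V_1 - V_3)/1600 = 0
  Node 3: (V_3 - V_1)/1600 + (V_3 - 0)/7500 = 0
Collecting terms (coefficients in siemens):
  0.0006668·V_1 - 0.000625·V_3 = 0.0002308
  0.0007583·V_3 - 0.000625·V_1 = 0
Determinant D = (0.0006668)(0.0007583) - (-0.000625)(-0.000625) = 0.000000115
V_1 = [(0.0002308)(0.0007583) - (-0.000625)(0)]/D = 1.522 V
V_3 = [(0.0006668)(0) - (0.0002308)(-0.000625)]/D = 1.254 V
I_R3 = (V_1 - V_3)/R3 = (1.522 - 1.254)/1600 = 0.0001672 A
P_R3 = I_R3² × R3 = (0.0001672)² × 1600 = 0.00004474 W

Final answer: 4.474e-05 W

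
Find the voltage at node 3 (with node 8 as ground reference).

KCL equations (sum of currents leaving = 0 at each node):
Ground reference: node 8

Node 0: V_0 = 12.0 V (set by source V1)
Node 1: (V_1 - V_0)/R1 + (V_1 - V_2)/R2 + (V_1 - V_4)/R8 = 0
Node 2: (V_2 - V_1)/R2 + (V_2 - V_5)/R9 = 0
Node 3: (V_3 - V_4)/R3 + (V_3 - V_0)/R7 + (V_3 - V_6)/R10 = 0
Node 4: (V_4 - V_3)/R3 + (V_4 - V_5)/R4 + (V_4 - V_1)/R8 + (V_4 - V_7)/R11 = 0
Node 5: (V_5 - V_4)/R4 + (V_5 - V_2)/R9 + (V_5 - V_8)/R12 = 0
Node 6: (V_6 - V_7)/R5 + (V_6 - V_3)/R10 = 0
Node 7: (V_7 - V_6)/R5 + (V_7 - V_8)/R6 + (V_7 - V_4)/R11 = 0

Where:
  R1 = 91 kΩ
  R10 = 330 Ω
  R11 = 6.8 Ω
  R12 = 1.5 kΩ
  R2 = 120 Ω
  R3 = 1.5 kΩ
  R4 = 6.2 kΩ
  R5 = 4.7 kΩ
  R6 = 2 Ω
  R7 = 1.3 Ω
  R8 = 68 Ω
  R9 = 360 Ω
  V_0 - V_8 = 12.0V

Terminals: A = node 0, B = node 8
Nodal analysis, taking node 8 as the 0 V reference.
Source V1 fixes V_0 = 12 V.
KCL at each unknown node (sum of currents leaving = 0; resistances in Ω):
  Node 1: (V_1 - 12)/91000 + (V_1 - V_2)/120 + (V_1 - V_4)/68 = 0
  Node 2: (V_2 - V_1)/120 + (V_2 - V_5)/360 = 0
  Node 3: (V_3 - V_4)/1500 + (V_3 - 12)/1.3 + (V_3 - V_6)/330 = 0
  Node 4: (V_4 - V_3)/1500 + (V_4 - V_5)/6200 + (V_4 - V_1)/68 + (V_4 - V_7)/6.8 = 0
  Node 5: (V_5 - V_4)/6200 + (V_5 - V_2)/360 + (V_5 - 0)/1500 = 0
  Node 6: (V_6 - V_7)/4700 + (V_6 - V_3)/330 = 0
  Node 7: (V_7 - V_6)/4700 + (V_7 - 0)/2 + (V_7 - V_4)/6.8 = 0
Collecting terms (coefficients in siemens):
  0.02305·V_1 - 0.008333·V_2 - 0.01471·V_4 = 0.0001319
  0.01111·V_2 - 0.008333·V_1 - 0.002778·V_5 = 0
  0.7729·V_3 - 0.0006667·V_4 - 0.00303·V_6 = 9.231
  0.1626·V_4 - 0.01471·V_1 - 0.0006667·V_3 - 0.0001613·V_5 - 0.1471·V_7 = 0
  0.003606·V_5 - 0.002778·V_2 - 0.0001613·V_4 = 0
  0.003243·V_6 - 0.00303·V_3 - 0.0002128·V_7 = 0
  0.6473·V_7 - 0.1471·V_4 - 0.0002128·V_6 = 0
Solving these 7 simultaneous equations (Gaussian elimination) gives:
  V_1 = 0.08163 V, V_2 = 0.07687 V, V_3 = 11.99 V, V_4 = 0.07542 V
  V_5 = 0.06259 V, V_6 = 11.2 V, V_7 = 0.02082 V
The requested potential is V_3 = 11.99 V.

Final answer: V_3 = 11.99 V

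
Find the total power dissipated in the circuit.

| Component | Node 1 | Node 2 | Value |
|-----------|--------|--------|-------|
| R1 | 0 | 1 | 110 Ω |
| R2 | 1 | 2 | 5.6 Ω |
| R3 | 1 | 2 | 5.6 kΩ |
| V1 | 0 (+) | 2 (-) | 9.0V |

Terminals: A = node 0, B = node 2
Nodal analysis, taking node 2 as the 0 V reference.
Source V1 fixes V_0 = 9 V.
KCL at each unknown node (sum of currents leaving = 0; resistances in Ω):
  Node 1: (V_1 - 9)/110 + (V_1 - 0)/5.6 + (V_1 - 0)/5600 = 0
Collecting terms: 0.1878 × V_1 = 0.08182  =>  V_1 = 0.4356 V
Power in each resistor, P = (ΔV)²/R:
  P_R1 = (9 - 0.4356)²/110 = 0.6668 W
  P_R2 = (0.4356 - 0)²/5.6 = 0.03388 W
  P_R3 = (0.4356 - 0)²/5600 = 0.00003388 W
P_total = P_R1 + P_R2 + P_R3 = 0.7007 W

Final answer: 0.7007 W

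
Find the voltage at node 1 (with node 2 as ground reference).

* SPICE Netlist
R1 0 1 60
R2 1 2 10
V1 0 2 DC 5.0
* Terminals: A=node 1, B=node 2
Nodal analysis, taking node 2 as the 0 V reference.
Source V1 fixes V_0 = 5 V.
KCL at each unknown node (sum of currents leaving = 0; resistances in Ω):
  Node 1: (V_1 - 5)/60 + (V_1 - 0)/10 = 0
Collecting terms: 0.1167 × V_1 = 0.08333  =>  V_1 = 0.7143 V
The requested potential is V_1 = 0.7143 V.

Final answer: V_1 = 0.7143 V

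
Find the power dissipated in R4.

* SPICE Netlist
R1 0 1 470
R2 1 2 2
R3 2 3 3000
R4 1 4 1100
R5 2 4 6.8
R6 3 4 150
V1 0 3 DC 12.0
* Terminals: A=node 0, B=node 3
Nodal analysis, taking node 3 as the 0 V reference.
Source V1 fixes V_0 = 12 V.
KCL at each unknown node (sum of currents leaving = 0; resistances in Ω):
  Node 1: (V_1 - 12)/470 + (V_1 - V_2)/2 + (V_1 - V_4)/1100 = 0
  Node 2: (V_2 - V_1)/2 + (V_2 - 0)/3000 + (V_2 - V_4)/6.8 = 0
  Node 4: (V_4 - V_1)/1100 + (V_4 - V_2)/6.8 + (V_4 - 0)/150 = 0
Collecting terms (coefficients in siemens):
  0.503·V_1 - 0.5·V_2 - 0.0009091·V_4 = 0.02553
  0.6474·V_2 - 0.5·V_1 - 0.1471·V_4 = 0
  0.1546·V_4 - 0.0009091·V_1 - 0.1471·V_2 = 0
Solving these 3 simultaneous equations (Gaussian elimination) gives:
  V_1 = 2.917 V, V_2 = 2.879 V, V_4 = 2.755 V
I_R4 = (V_1 - V_4)/R4 = (2.917 - 2.755)/1100 = 0.0001475 A
P_R4 = I_R4² × R4 = (0.0001475)² × 1100 = 0.00002393 W

Final answer: 2.393e-05 W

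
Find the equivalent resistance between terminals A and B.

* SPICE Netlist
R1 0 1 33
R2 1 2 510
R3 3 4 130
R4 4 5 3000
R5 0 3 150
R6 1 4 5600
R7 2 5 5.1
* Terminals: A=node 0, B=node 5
The network is not a plain series/parallel combination. Inject a 1 A test current into terminal A (node 0) and return it from terminal B (node 5); then R_eq = V_A / (1 A).
Nodal analysis, taking node 5 as the 0 V reference.
Current source I_test pushes 1 A into node 0 and draws it out of node 5.
KCL at each unknown node (sum of currents leaving = 0; resistances in Ω):
  Node 0: (V_0 - V_1)/33 + (V_0 - V_3)/150 - 1 = 0
  Node 1: (V_1 - V_0)/33 + (V_1 - V_2)/510 + (V_1 - V_4)/5600 = 0
  Node 2: (V_2 - V_1)/510 + (V_2 - 0)/5.1 = 0
  Node 3: (V_3 - V_0)/150 + (V_3 - V_4)/130 = 0
  Node 4: (V_4 - V_1)/5600 + (V_4 - V_3)/130 + (V_4 - 0)/3000 = 0
Collecting terms (coefficients in siemens):
  0.03697·V_0 - 0.0303·V_1 - 0.006667·V_3 = 1
  0.03244·V_1 - 0.0303·V_0 - 0.001961·V_2 - 0.0001786·V_4 = 0
  0.198·V_2 - 0.001961·V_1 = 0
  0.01436·V_3 - 0.006667·V_0 - 0.007692·V_4 = 0
  0.008204·V_4 - 0.0001786·V_1 - 0.007692·V_3 = 0
Solving these 5 simultaneous equations (Gaussian elimination) gives:
  V_0 = 469.6 V, V_1 = 441.3 V, V_2 = 4.369 V, V_3 = 448.4 V
  V_4 = 430 V
R_eq = V_0 / 1 A = 469.6 Ω

Final answer: 469.6 Ω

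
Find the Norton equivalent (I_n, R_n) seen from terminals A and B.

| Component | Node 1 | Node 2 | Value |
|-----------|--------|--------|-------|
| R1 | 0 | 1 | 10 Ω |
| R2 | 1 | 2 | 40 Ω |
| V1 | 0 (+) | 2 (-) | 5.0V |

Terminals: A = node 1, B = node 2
Find the Thévenin equivalent first; then I_n = V_th/R_th and R_n = R_th.
Step 1 — V_th is the open-circuit voltage V_A - V_B (nothing connected across the terminals).
Nodal analysis, taking node 2 as the 0 V reference.
Source V1 fixes V_0 = 5 V.
KCL at each unknown node (sum of currents leaving = 0; resistances in Ω):
  Node 1: (V_1 - 5)/10 + (V_1 - 0)/40 = 0
Collecting terms: 0.125 × V_1 = 0.5  =>  V_1 = 4 V
V_th = V_1 - V_2 = 4 - 0 = 4 V
Step 2 — R_th: zero the source — replace V1 by a short circuit (node 2 merges into node 0) — and find the resistance seen between A (node 1) and B (node 0).
Reduce the network between node 1 (A) and node 0 (B) by series/parallel combination:
  Rp1 = R1 ‖ R2 (parallel, both between nodes 0 and 1) = 1/(1/10 + 1/40) = 8 Ω
R_th = 8 Ω
I_n = V_th/R_th = 4/8 = 0.5 A, and R_n = R_th = 8 Ω

Final answer: I_n = 0.5 A, R_n = 8 Ω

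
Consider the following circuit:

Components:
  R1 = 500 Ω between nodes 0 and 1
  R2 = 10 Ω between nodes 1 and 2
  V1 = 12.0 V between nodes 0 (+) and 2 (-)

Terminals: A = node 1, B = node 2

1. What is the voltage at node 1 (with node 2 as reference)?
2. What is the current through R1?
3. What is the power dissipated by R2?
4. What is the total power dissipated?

Nodal analysis, taking node 2 as the 0 V reference.
Source V1 fixes V_0 = 12 V.
KCL at each unknown node (sum of currents leaving = 0; resistances in Ω):
  Node 1: (V_1 - 12)/500 + (V_1 - 0)/10 = 0
Collecting terms: 0.102 × V_1 = 0.024  =>  V_1 = 0.2353 V
Part 1:
  Read off the nodal solution: V_1 = 0.2353 V
Part 2:
  I_R1 = (V_0 - V_1)/R1 = (12 - 0.2353)/500 = 0.02353 A
  Magnitude: I_R1 = 0.02353 A
Part 3:
  I_R2 = (V_1 - V_2)/R2 = (0.2353 - 0)/10 = 0.02353 A
  P_R2 = I_R2² × R2 = (0.02353)² × 10 = 0.005536 W
Part 4:
  Power in each resistor, P = (ΔV)²/R:
    P_R1 = (12 - 0.2353)²/500 = 0.2768 W
    P_R2 = (0.2353 - 0)²/10 = 0.005536 W
  P_total = P_R1 + P_R2 = 0.2824 W

Final answers:
1. V_1 = 0.2353 V
2. I_R1 = 0.02353 A
3. P_R2 = 0.005536 W
4. P_total = 0.2824 W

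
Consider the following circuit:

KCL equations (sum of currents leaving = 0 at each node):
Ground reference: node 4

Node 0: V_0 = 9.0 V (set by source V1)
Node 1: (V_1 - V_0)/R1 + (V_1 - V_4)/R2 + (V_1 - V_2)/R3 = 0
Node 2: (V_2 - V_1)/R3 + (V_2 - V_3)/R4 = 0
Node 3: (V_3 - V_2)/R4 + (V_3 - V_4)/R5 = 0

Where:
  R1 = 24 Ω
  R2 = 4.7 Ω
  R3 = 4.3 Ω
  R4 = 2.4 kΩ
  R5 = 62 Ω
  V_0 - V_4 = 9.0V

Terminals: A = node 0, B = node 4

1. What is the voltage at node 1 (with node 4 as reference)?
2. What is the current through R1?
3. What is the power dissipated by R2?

Nodal analysis, taking node 4 as the 0 V reference.
Source V1 fixes V_0 = 9 V.
KCL at each unknown node (sum of currents leaving = 0; resistances in Ω):
  Node 1: (V_1 - 9)/24 + (V_1 - 0)/4.7 + (V_1 - V_2)/4.3 = 0
  Node 2: (V_2 - V_1)/4.3 + (V_2 - V_3)/2400 = 0
  Node 3: (V_3 - V_2)/2400 + (V_3 - 0)/62 = 0
Collecting terms (coefficients in siemens):
  0.487·V_1 - 0.2326·V_2 = 0.375
  0.233·V_2 - 0.2326·V_1 - 0.0004167·V_3 = 0
  0.01655·V_3 - 0.0004167·V_2 = 0
Solving these 3 simultaneous equations (Gaussian elimination) gives:
  V_1 = 1.472 V, V_2 = 1.469 V, V_3 = 0.03699 V
Part 1:
  Read off the nodal solution: V_1 = 1.472 V
Part 2:
  I_R1 = (V_0 - V_1)/R1 = (9 - 1.472)/24 = 0.3137 A
  Magnitude: I_R1 = 0.3137 A
Part 3:
  I_R2 = (V_1 - V_4)/R2 = (1.472 - 0)/4.7 = 0.3131 A
  P_R2 = I_R2² × R2 = (0.3131)² × 4.7 = 0.4607 W

Final answers:
1. V_1 = 1.472 V
2. I_R1 = 0.3137 A
3. P_R2 = 0.4607 W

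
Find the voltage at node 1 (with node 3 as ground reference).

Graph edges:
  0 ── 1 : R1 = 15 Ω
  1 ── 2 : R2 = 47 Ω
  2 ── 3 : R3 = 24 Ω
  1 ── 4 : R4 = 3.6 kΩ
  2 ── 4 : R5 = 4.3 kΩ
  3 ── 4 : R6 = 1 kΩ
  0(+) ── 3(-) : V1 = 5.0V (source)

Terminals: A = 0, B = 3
Nodal analysis, taking node 3 as the 0 V reference.
Source V1 fixes V_0 = 5 V.
KCL at each unknown node (sum of currents leaving = 0; resistances in Ω):
  Node 1: (V_1 - 5)/15 + (V_1 - V_2)/47 + (V_1 - V_4)/3600 = 0
  Node 2: (V_2 - V_1)/47 + (V_2 - 0)/24 + (V_2 - V_4)/4300 = 0
  Node 4: (V_4 - V_1)/3600 + (V_4 - V_2)/4300 + (V_4 - 0)/1000 = 0
Collecting terms (coefficients in siemens):
  0.08822·V_1 - 0.02128·V_2 - 0.0002778·V_4 = 0.3333
  0.06318·V_2 - 0.02128·V_1 - 0.0002326·V_4 = 0
  0.00151·V_4 - 0.0002778·V_1 - 0.0002326·V_2 = 0
Solving these 3 simultaneous equations (Gaussian elimination) gives:
  V_1 = 4.117 V, V_2 = 1.39 V, V_4 = 0.9712 V
The requested potential is V_1 = 4.117 V.

Final answer: V_1 = 4.117 V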